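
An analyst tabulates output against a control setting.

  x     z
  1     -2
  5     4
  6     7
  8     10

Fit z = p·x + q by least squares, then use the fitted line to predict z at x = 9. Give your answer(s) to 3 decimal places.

Compute the Gram sums: Σx·x = 126, Σx = 20, Σ1 = 4.
And Σx·z = 140, Σz = 19.
AᵀA·[p, q]ᵀ = Aᵀz becomes [[126, 20]; [20, 4]]·[p, q]ᵀ = [140, 19]ᵀ.
det = 126·4 − 20² = 104.
p = (140·4 − 20·19)/104 = 45/26; q = (126·19 − 20·140)/104 = -203/52.
At x = 9: ẑ = (45/26)·(9) + (-203/52)·(1) = 607/52.

ẑ = 11.673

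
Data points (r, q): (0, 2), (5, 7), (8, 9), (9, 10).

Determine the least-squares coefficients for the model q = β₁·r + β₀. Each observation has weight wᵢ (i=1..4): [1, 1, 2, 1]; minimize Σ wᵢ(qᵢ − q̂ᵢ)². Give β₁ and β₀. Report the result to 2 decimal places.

β₁ = 0.87, β₀ = 2.18

Forming XᵀWX = [[234, 30]; [30, 5]] and XᵀWq = [269, 37]ᵀ gives XᵀWX·[β₁, β₀]ᵀ = XᵀWq.
Determinant 234·5 − 30² = 270.
β₁ = (269·5 − 30·37)/270 = 47/54; β₀ = (234·37 − 30·269)/270 = 98/45.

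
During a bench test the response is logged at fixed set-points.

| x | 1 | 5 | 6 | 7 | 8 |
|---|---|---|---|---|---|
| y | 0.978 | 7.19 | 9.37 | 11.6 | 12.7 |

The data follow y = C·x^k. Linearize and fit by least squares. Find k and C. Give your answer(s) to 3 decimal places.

Linearized form: ln y = k·ln x + ln C. From the 5 transformed points,
Σln x = 7.4265, Σ(ln x)² = 13.9113, Σln y = 9.1806, Σln x·ln y = 17.2386.
Equations: 13.9113·k + 7.4265·ln C = 17.2386;  7.4265·k + 5·ln C = 9.1806.
Δ = 13.9113·5 − (7.4265)² = 14.4030; k = (17.2386·5 − 7.4265·9.1806)/14.4030 = 1.25063, ln C = (13.9113·9.1806 − 7.4265·17.2386)/14.4030 = -0.02146, so C = exp(-0.02146) = 0.97877.

k = 1.251, C = 0.979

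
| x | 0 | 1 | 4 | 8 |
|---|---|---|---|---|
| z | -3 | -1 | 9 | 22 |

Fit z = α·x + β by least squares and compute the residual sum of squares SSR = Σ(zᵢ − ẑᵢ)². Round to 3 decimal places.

SSR = 0.735

Sums needed: Σx·x = 81, Σx = 13, Σ1 = 4.
Moment sums: Σx·z = 211, Σz = 27.
AᵀA·[α, β]ᵀ = Aᵀz becomes [[81, 13]; [13, 4]]·[α, β]ᵀ = [211, 27]ᵀ.
Δ = 81·4 − 13² = 155.
α = (211·4 − 13·27)/155 = 493/155; β = (81·27 − 13·211)/155 = -556/155.
Residuals: 91/155, -92/155, -21/155, 22/155; SSR = 114/155.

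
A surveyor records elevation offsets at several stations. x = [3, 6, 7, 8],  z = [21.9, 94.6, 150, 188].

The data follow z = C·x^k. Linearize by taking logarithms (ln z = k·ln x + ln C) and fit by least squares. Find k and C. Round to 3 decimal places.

k = 2.211, C = 1.911

With ln zᵢ as the transformed response and ln xᵢ as the regressor:
Σln x = 6.9157, Σ(ln x)² = 12.5280, Σln z = 17.8832, Σln x·ln z = 32.1819.
Equations: 12.5280·k + 6.9157·ln C = 32.1819;  6.9157·k + 4·ln C = 17.8832.
Solving (det = 2.2847): k = 2.21121, ln C = 0.64778, so C = exp(0.64778) = 1.91130.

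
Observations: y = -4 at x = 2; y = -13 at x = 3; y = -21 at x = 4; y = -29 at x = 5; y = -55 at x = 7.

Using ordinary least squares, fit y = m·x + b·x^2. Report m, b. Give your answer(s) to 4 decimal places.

m = -1.0719, b = -0.9711

From the data, Σx·x = 103, Σx·x^2 = 567, Σx^2·x^2 = 3379.
Moment sums: Σx·y = -661, Σx^2·y = -3889.
So MᵀM·[m, b]ᵀ = Mᵀy: [[103, 567]; [567, 3379]]·[m, b]ᵀ = [-661, -3889]ᵀ.
Eliminating b: 3379·(row 1) − 567·(row 2) gives 26548·m = 3379·(-661) − 567·(-3889) = -28456, so m = -7114/6637.
Then b = ((-3889) − 567·(-7114/6637))/3379 = -6445/6637.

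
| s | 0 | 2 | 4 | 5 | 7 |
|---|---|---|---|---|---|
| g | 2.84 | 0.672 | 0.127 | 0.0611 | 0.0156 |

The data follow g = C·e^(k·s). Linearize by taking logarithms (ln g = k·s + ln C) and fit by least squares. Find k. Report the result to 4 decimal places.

Taking logs, ln g = k·s + ln C, so regress ln g on s.
AᵀA = [[94.0000, 18.0000]; [18.0000, 5]], rhs = [-52.1489, -8.3730]ᵀ  (here Σs = 18.0000, Σ(s)² = 94.0000, Σln g = -8.3730, Σs·ln g = -52.1489).
Slope k = (n·Σs·ln g − Σs·Σln g)/(n·Σ(s)² − (Σs)²) = (5·-52.1489 − 18.0000·-8.3730)/146.0000 = -0.75363; ln C = (Σln g − k·Σs)/n = 1.03848.

k = -0.7536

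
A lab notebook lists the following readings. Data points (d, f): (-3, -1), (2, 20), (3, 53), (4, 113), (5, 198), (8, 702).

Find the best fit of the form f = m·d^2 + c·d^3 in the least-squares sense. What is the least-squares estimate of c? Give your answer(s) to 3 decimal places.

Forming AᵀA = [[5155, 36949]; [36949, 283387]] and Aᵀf = [52234, 393024]ᵀ gives AᵀA·[m, c]ᵀ = Aᵀf.
Δ = 5155·283387 − 36949² = 95631384.
m = (52234·283387 − 36949·393024)/95631384 = 140296391/47815692; c = (5155·393024 − 36949·52234)/95631384 = 48022327/47815692.

c = 1.004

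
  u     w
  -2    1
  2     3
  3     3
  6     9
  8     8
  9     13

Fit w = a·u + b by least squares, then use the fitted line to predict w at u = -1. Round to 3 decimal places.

ŵ = 0.688

Sums needed: Σu·u = 198, Σu = 26, Σ1 = 6.
Right-hand side: Σu·w = 248, Σw = 37.
So XᵀX·[a, b]ᵀ = Xᵀw: [[198, 26]; [26, 6]]·[a, b]ᵀ = [248, 37]ᵀ.
Eliminating b: 6·(row 1) − 26·(row 2) gives 512·a = 6·248 − 26·37 = 526, so a = 263/256.
Then b = (37 − 26·(263/256))/6 = 439/256.
At u = -1: ŵ = (263/256)·(-1) + (439/256)·(1) = 11/16.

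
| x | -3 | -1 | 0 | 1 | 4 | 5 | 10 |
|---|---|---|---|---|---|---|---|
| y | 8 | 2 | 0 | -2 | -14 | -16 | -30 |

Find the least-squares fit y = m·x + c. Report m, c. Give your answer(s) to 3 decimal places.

Sums needed: Σx·x = 152, Σx = 16, Σ1 = 7.
For Aᵀy: Σx·y = -464, Σy = -52.
Normal equations: [[152, 16]; [16, 7]]·[m, c]ᵀ = [-464, -52]ᵀ.
Eliminating c: 7·(row 1) − 16·(row 2) gives 808·m = 7·(-464) − 16·(-52) = -2416, so m = -302/101.
Then c = ((-52) − 16·(-302/101))/7 = -60/101.

m = -2.990, c = -0.594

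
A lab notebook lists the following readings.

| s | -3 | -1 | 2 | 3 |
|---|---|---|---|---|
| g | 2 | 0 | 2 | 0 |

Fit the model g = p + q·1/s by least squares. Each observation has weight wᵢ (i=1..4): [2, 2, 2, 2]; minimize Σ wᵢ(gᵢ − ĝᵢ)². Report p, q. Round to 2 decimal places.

p = 1.07, q = 0.59

With design matrix X, XᵀWX = [[8, -1]; [-1, 53/18]] and XᵀWg = [8, 2/3]ᵀ.
Determinant 8·(53/18) − (-1)² = 203/9.
p = (8·(53/18) − (-1)·(2/3))/(203/9) = 218/203; q = (8·(2/3) − (-1)·8)/(203/9) = 120/203.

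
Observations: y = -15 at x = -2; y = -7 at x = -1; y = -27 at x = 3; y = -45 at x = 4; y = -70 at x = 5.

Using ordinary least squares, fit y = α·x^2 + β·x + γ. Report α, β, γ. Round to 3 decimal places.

Forming MᵀM = [[979, 207, 55]; [207, 55, 9]; [55, 9, 5]] and Mᵀy = [-2780, -574, -164]ᵀ gives MᵀM·[α, β, γ]ᵀ = Mᵀy.
Inverting the 3×3 Gram matrix, [α, β, γ]ᵀ = [-9698/3559, 1421/3559, -12615/3559]ᵀ.

α = -2.725, β = 0.399, γ = -3.545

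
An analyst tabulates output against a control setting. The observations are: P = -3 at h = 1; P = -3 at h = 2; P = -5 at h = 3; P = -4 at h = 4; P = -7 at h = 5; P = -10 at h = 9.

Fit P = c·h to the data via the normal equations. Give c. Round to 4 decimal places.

XᵀX·[c]ᵀ = XᵀP reads: 136·c = -165.
(Σh·h = 136, Σh·P = -165.)
c = (-165)/136 = -1.21324.

c = -1.2132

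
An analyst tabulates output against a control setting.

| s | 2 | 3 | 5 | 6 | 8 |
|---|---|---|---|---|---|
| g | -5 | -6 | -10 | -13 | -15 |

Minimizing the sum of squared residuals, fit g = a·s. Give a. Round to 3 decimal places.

Normal-equation sums: Σs·s = 138.
For Aᵀg: Σs·g = -276.
a = (-276)/138 = -2.

a = -2.000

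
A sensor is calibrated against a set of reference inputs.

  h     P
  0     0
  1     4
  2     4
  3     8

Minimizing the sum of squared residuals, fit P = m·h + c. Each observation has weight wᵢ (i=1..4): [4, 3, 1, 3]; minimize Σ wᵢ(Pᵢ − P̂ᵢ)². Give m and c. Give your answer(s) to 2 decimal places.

m = 2.54, c = 0.40

From the data, Σwᵢ·h·h = 34, Σwᵢ·h = 14, Σwᵢ·1 = 11.
And Σwᵢ·h·P = 92, Σwᵢ·P = 40.
AᵀWA·[m, c]ᵀ = AᵀWP becomes [[34, 14]; [14, 11]]·[m, c]ᵀ = [92, 40]ᵀ.
Eliminating c: 11·(row 1) − 14·(row 2) gives 178·m = 11·92 − 14·40 = 452, so m = 226/89.
Then c = (40 − 14·(226/89))/11 = 36/89.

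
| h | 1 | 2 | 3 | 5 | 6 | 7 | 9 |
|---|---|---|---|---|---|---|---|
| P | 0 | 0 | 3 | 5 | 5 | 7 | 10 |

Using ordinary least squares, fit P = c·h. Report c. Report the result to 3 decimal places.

c = 0.990

Entries of MᵀM: Σh·h = 205.
Right-hand side: Σh·P = 203.
c = 203/205 = 0.990244.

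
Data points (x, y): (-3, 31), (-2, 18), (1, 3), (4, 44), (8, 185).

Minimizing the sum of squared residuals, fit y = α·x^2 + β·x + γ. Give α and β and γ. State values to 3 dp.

α = 3.028, β = -1.297, γ = 1.352

The normal equations are: 4450·α + 542·β + 94·γ = 12898;  542·α + 94·β + 8·γ = 1530;  94·α + 8·β + 5·γ = 281.
Solving the 3×3 system (Gaussian elimination) gives α = 244087/80616, β = -104519/80616, γ = 18169/13436.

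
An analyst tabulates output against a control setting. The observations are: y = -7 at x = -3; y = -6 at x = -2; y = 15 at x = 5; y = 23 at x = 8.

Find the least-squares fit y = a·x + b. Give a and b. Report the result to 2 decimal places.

From the data, Σx·x = 102, Σx = 8, Σ1 = 4.
Right-hand side: Σx·y = 292, Σy = 25.
Normal equations: [[102, 8]; [8, 4]]·[a, b]ᵀ = [292, 25]ᵀ.
det = 102·4 − 8² = 344.
a = (292·4 − 8·25)/344 = 121/43; b = (102·25 − 8·292)/344 = 107/172.

a = 2.81, b = 0.62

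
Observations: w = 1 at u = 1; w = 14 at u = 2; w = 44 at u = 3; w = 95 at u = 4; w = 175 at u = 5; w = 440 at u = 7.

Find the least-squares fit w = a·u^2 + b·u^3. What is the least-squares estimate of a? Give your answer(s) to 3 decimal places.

Forming AᵀA = [[3380, 21232]; [21232, 138164]] and Aᵀw = [27908, 180176]ᵀ gives AᵀA·[a, b]ᵀ = Aᵀw.
Δ = 3380·138164 − 21232² = 16196496.
a = (27908·138164 − 21232·180176)/16196496 = 1899005/1012281; b = (3380·180176 − 21232·27908)/16196496 = 1028264/1012281.

a = 1.876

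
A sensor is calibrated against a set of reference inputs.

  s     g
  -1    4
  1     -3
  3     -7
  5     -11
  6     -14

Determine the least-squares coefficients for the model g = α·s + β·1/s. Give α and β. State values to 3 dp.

MᵀM·[α, β]ᵀ = Mᵀg reads: 72·α + 5·β = -167;  5·α + (1961/900)·β = -208/15.
Determinant 72·(1961/900) − 5² = 3297/25.
α = ((-167)·(1961/900) − 5·(-208/15))/(3297/25) = -265087/118692; β = (72·(-208/15) − 5·(-167))/(3297/25) = -4085/3297.

α = -2.233, β = -1.239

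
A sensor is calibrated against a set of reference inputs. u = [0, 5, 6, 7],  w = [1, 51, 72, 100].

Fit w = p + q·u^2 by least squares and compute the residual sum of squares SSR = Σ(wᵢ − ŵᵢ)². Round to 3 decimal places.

SSR = 1.870

Sums needed: Σ1 = 4, Σu^2 = 110, Σu^2·u^2 = 4322.
Moment sums: Σw = 224, Σu^2·w = 8767.
det = 4·4322 − 110² = 5188.
p = (224·4322 − 110·8767)/5188 = 1879/2594; q = (4·8767 − 110·224)/5188 = 2607/1297.
Residuals: 715/2594, 65/2594, -2815/2594, 2035/2594; SSR = 2425/1297.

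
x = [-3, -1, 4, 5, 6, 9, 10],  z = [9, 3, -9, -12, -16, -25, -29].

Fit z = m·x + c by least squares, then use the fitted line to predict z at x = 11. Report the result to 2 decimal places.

ẑ = -30.47

With design matrix M, MᵀM = [[268, 30]; [30, 7]] and Mᵀz = [-737, -79]ᵀ.
Eliminating c: 7·(row 1) − 30·(row 2) gives 976·m = 7·(-737) − 30·(-79) = -2789, so m = -2789/976.
Then c = ((-79) − 30·(-2789/976))/7 = 469/488.
At x = 11: ẑ = (-2789/976)·(11) + (469/488)·(1) = -29741/976.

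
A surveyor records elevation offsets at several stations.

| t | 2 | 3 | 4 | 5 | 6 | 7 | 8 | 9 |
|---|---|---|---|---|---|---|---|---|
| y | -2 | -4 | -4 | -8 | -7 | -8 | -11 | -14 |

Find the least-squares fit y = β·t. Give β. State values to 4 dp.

Sums needed: Σt·t = 284.
Moment sums: Σt·y = -384.
So XᵀX·[β]ᵀ = Xᵀy: [[284]]·[β]ᵀ = [-384]ᵀ.
Hence β = -384 / 284 ≈ -1.35211.

β = -1.3521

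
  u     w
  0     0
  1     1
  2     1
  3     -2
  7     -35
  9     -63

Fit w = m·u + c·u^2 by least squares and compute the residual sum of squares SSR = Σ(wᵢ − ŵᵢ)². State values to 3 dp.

From the data, Σu·u = 144, Σu·u^2 = 1108, Σu^2·u^2 = 9060.
Moment sums: Σu·w = -815, Σu^2·w = -6831.
XᵀX·[m, c]ᵀ = Xᵀw becomes [[144, 1108]; [1108, 9060]]·[m, c]ᵀ = [-815, -6831]ᵀ.
Eliminating c: 9060·(row 1) − 1108·(row 2) gives 76976·m = 9060·(-815) − 1108·(-6831) = 184848, so m = 11553/4811.
Then c = ((-6831) − 1108·(11553/4811))/9060 = -20161/19244.
Residuals: 0, -6807/19244, 1866/4811, 4325/19244, -9135/19244, 4761/19244; SSR = 11789/19244.

SSR = 0.613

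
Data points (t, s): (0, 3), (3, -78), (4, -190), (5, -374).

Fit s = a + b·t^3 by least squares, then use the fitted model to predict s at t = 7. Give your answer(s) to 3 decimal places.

ŝ = -1031.750

XᵀX·[a, b]ᵀ = Xᵀs reads: 4·a + 216·b = -639;  216·a + 20450·b = -61016.
(Σ1 = 4, Σt^3 = 216, Σt^3·t^3 = 20450, Σs = -639, Σt^3·s = -61016.)
Determinant 4·20450 − 216² = 35144.
a = ((-639)·20450 − 216·(-61016))/35144 = 55953/17572; b = (4·(-61016) − 216·(-639))/35144 = -13255/4393.
At t = 7: ŝ = (55953/17572)·(1) + (-13255/4393)·(343) = -18129907/17572.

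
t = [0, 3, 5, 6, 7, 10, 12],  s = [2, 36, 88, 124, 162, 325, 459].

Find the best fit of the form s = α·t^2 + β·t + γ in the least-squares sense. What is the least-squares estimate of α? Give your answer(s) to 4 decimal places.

α = 2.9942

The normal system XᵀX·[α, β, γ]ᵀ = Xᵀs is [[35139, 3439, 363]; [3439, 363, 43]; [363, 43, 7]]·[α, β, γ]ᵀ = [113522, 11184, 1196]ᵀ.
Solving the 3×3 system (Gaussian elimination) gives α = 395127/131962, β = 144613/65981, γ = 279819/131962.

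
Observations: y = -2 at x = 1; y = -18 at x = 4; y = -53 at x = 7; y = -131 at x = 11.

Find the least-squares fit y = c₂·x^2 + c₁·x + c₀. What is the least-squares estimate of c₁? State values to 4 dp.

c₁ = 0.2221

Setting ∂/∂c₂ … = 0 gives: 17299·c₂ + 1739·c₁ + 187·c₀ = -18738;  1739·c₂ + 187·c₁ + 23·c₀ = -1886;  187·c₂ + 23·c₁ + 4·c₀ = -204.
Solving the 3×3 system (Gaussian elimination) gives c₂ = -3389/3102, c₁ = 689/3102, c₀ = -1864/1551.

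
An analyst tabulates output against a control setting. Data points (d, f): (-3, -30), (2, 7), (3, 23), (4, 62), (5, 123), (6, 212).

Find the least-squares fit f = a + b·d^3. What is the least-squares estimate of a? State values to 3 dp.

a = -2.360

From the data, Σ1 = 6, Σd^3 = 413, Σd^3·d^3 = 67899.
Moment sums: Σf = 397, Σd^3·f = 66622.
Eliminating b: 67899·(row 1) − 413·(row 2) gives 236825·a = 67899·397 − 413·66622 = -558983, so a = -558983/236825.
Then b = (66622 − 413·(-558983/236825))/67899 = 235771/236825.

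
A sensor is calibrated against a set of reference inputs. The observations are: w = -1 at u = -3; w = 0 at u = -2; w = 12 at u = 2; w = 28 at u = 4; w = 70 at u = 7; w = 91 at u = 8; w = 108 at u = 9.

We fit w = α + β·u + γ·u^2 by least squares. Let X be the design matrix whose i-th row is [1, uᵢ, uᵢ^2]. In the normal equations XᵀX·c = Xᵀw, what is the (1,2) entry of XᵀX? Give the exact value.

Row 1 ↔ basis 1, column 2 ↔ basis u, so (XᵀX)_{1,2} = Σᵢ u = (1)·(-3) + (1)·(-2) + (1)·(2) + (1)·(4) + (1)·(7) + (1)·(8) + (1)·(9) = 25.

25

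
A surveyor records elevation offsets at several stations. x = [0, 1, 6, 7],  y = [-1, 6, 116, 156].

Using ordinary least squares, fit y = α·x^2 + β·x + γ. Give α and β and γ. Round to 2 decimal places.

α = 2.75, β = 3.03, γ = -0.49

From the data, Σx^2·x^2 = 3698, Σx^2·x = 560, Σx^2 = 86, Σx·x = 86, Σx = 14, Σ1 = 4.
Right-hand side: Σx^2·y = 11826, Σx·y = 1794, Σy = 277.
So AᵀA·[α, β, γ]ᵀ = Aᵀy: [[3698, 560, 86]; [560, 86, 14]; [86, 14, 4]]·[α, β, γ]ᵀ = [11826, 1794, 277]ᵀ.
Solving the 3×3 system (Gaussian elimination) gives α = 11/4, β = 449/148, γ = -73/148.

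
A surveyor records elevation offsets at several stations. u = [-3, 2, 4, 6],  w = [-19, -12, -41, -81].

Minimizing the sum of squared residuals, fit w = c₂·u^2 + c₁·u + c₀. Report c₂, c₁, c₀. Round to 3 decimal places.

c₂ = -2.028, c₁ = -0.895, c₀ = -3.282

Entries of XᵀX: Σu^2·u^2 = 1649, Σu^2·u = 261, Σu^2 = 65, Σu·u = 65, Σu = 9, Σ1 = 4.
Right-hand side: Σu^2·w = -3791, Σu·w = -617, Σw = -153.
Row-reducing yields c₂ = -54179/26716, c₁ = -23905/26716, c₀ = -21923/6679.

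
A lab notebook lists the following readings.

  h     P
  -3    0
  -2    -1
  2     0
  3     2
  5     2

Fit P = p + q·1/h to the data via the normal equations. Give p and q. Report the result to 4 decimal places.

With design matrix M, MᵀM = [[5, 1/5]; [1/5, 343/450]] and MᵀP = [3, 47/30]ᵀ.
Eliminating q: (343/450)·(row 1) − (1/5)·(row 2) gives (1697/450)·p = (343/450)·3 − (1/5)·(47/30) = 148/75, so p = 888/1697.
Then q = ((47/30) − (1/5)·(888/1697))/(343/450) = 3255/1697.

p = 0.5233, q = 1.9181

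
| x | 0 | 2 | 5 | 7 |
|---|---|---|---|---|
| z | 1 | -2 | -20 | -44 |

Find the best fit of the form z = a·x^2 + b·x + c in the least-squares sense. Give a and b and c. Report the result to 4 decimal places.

From the data, Σx^2·x^2 = 3042, Σx^2·x = 476, Σx^2 = 78, Σx·x = 78, Σx = 14, Σ1 = 4.
For Aᵀz: Σx^2·z = -2664, Σx·z = -412, Σz = -65.
Solving the 3×3 system (Gaussian elimination) gives a = -21/20, b = 573/580, c = 89/116.

a = -1.0500, b = 0.9879, c = 0.7672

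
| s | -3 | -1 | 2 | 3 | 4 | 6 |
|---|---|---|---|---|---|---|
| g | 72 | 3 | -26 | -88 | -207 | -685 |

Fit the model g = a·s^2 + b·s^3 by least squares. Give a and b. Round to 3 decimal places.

a = -0.912, b = -3.016

Sums needed: Σs^2·s^2 = 1731, Σs^2·s^3 = 8831, Σs^3·s^3 = 52275.
For Xᵀg: Σs^2·g = -28217, Σs^3·g = -165739.
XᵀX·[a, b]ᵀ = Xᵀg becomes [[1731, 8831]; [8831, 52275]]·[a, b]ᵀ = [-28217, -165739]ᵀ.
Eliminating b: 52275·(row 1) − 8831·(row 2) gives 12501464·a = 52275·(-28217) − 8831·(-165739) = -11402566, so a = -5701283/6250732.
Then b = ((-165739) − 8831·(-5701283/6250732))/52275 = -18854941/6250732.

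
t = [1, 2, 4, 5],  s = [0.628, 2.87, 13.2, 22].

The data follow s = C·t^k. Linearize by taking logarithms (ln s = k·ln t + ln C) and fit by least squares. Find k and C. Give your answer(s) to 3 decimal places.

Taking logs, ln s = k·ln t + ln C, so regress ln s on ln t.
Σln t = 3.6889, Σ(ln t)² = 4.9926, Σln s = 6.2604, Σln t·ln s = 9.2826.
Equations: 4.9926·k + 3.6889·ln C = 9.2826;  3.6889·k + 4·ln C = 6.2604.
Solving (det = 6.3624): k = 2.20618, ln C = -0.46950, so C = exp(-0.46950) = 0.62532.

k = 2.206, C = 0.625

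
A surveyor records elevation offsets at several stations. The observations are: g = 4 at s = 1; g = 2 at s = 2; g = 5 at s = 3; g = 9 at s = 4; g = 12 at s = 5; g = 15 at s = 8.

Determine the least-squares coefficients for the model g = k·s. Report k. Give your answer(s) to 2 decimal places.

With design matrix X, XᵀX = [[119]] and Xᵀg = [239]ᵀ.
k = 239/119 = 2.0084.

k = 2.01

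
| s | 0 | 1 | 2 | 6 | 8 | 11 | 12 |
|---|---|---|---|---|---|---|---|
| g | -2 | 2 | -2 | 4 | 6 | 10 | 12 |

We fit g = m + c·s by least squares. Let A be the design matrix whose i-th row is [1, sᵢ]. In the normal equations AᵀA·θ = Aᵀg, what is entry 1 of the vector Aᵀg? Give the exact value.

Entry 1 ↔ basis 1, so (Aᵀg)_{1} = Σᵢ gᵢ = (1)·(-2) + (1)·(2) + (1)·(-2) + (1)·(4) + (1)·(6) + (1)·(10) + (1)·(12) = 30.

30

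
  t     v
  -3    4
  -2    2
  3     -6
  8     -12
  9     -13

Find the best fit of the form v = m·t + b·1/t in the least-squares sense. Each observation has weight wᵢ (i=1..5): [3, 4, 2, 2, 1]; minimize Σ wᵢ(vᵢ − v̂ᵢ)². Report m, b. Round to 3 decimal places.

m = -1.520, b = 1.126

Setting ∂/∂m … = 0 gives: 270·m + 12·b = -397;  12·m + (4145/2592)·b = -148/9.
Determinant 270·(4145/2592) − 12² = 13813/48.
m = ((-397)·(4145/2592) − 12·(-148/9))/(13813/48) = -1134077/745902; b = (270·(-148/9) − 12·(-397))/(13813/48) = 15552/13813.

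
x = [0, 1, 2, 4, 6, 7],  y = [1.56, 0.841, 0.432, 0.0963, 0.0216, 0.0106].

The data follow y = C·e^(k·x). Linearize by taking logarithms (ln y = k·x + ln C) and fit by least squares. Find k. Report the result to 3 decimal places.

Let Y = ln y. Fitting Y = k·x + ln C by least squares:
Sums: Σx = 20.0000, Σ(x)² = 106.0000, Σln y = -11.2901, Σx·ln y = -66.0517.
Normal system: [[106.0000, 20.0000]; [20.0000, 6]]·[k, ln C]ᵀ = [-66.0517, -11.2901]ᵀ.
Δ = 106.0000·6 − (20.0000)² = 236.0000; k = (-66.0517·6 − 20.0000·-11.2901)/236.0000 = -0.72249, ln C = (106.0000·-11.2901 − 20.0000·-66.0517)/236.0000 = 0.52664.

k = -0.722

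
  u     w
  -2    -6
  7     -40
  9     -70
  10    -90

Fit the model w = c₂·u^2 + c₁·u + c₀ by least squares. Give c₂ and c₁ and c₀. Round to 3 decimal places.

c₂ = -1.073, c₁ = 1.622, c₀ = 1.522

Sums needed: Σu^2·u^2 = 18978, Σu^2·u = 2064, Σu^2 = 234, Σu·u = 234, Σu = 24, Σ1 = 4.
For Aᵀw: Σu^2·w = -16654, Σu·w = -1798, Σw = -206.
Solving the 3×3 system (Gaussian elimination) gives c₂ = -1445/1347, c₁ = 10927/6735, c₀ = 3416/2245.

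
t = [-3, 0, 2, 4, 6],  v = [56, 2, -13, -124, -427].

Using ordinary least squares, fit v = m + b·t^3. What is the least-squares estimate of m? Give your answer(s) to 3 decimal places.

Entries of XᵀX: Σ1 = 5, Σt^3 = 261, Σt^3·t^3 = 51545.
Right-hand side: Σv = -506, Σt^3·v = -101784.
Eliminating b: 51545·(row 1) − 261·(row 2) gives 189604·m = 51545·(-506) − 261·(-101784) = 483854, so m = 2261/886.
Then b = ((-101784) − 261·(2261/886))/51545 = -1761/886.

m = 2.552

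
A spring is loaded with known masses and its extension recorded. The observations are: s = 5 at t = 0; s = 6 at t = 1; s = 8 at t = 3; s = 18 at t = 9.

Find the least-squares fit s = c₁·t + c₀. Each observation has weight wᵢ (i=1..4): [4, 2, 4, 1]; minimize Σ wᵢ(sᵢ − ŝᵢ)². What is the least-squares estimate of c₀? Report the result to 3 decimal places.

c₀ = 4.549

Entries of AᵀWA: Σwᵢ·t·t = 119, Σwᵢ·t = 23, Σwᵢ·1 = 11.
And Σwᵢ·t·s = 270, Σwᵢ·s = 82.
det = 119·11 − 23² = 780.
c₁ = (270·11 − 23·82)/780 = 271/195; c₀ = (119·82 − 23·270)/780 = 887/195.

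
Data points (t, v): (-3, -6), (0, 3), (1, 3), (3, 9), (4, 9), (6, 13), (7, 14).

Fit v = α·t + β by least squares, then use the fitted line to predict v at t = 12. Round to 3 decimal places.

Sums needed: Σt·t = 120, Σt = 18, Σ1 = 7.
Moment sums: Σt·v = 260, Σv = 45.
So AᵀA·[α, β]ᵀ = Aᵀv: [[120, 18]; [18, 7]]·[α, β]ᵀ = [260, 45]ᵀ.
det = 120·7 − 18² = 516.
α = (260·7 − 18·45)/516 = 505/258; β = (120·45 − 18·260)/516 = 60/43.
At t = 12: v̂ = (505/258)·(12) + (60/43)·(1) = 1070/43.

v̂ = 24.884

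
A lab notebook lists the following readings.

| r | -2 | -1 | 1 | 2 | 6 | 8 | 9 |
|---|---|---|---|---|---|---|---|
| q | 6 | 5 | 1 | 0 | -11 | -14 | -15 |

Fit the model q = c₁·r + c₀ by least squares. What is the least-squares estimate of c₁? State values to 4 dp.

From the data, Σr·r = 191, Σr = 23, Σ1 = 7.
And Σr·q = -329, Σq = -28.
Eliminating c₀: 7·(row 1) − 23·(row 2) gives 808·c₁ = 7·(-329) − 23·(-28) = -1659, so c₁ = -1659/808.
Then c₀ = ((-28) − 23·(-1659/808))/7 = 2219/808.

c₁ = -2.0532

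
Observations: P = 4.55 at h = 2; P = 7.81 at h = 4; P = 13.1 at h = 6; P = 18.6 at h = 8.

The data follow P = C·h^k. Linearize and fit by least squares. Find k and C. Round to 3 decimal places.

Taking logs, ln P = k·ln h + ln C, so regress ln P on ln h.
Σln h = 5.9506, Σ(ln h)² = 9.9367, Σln P = 9.0663, Σln h·ln P = 14.5876.
Equations: 9.9367·k + 5.9506·ln C = 14.5876;  5.9506·k + 4·ln C = 9.0663.
Slope k = (n·Σln h·ln P − Σln h·Σln P)/(n·Σ(ln h)² − (Σln h)²) = (4·14.5876 − 5.9506·9.0663)/4.3368 = 1.01462; ln C = (Σln P − k·Σln h)/n = 0.75716, so C = exp(0.75716) = 2.13222.

k = 1.015, C = 2.132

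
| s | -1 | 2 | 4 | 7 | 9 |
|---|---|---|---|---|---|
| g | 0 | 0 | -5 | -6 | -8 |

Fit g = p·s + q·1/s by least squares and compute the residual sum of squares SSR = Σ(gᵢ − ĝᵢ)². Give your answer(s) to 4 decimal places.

MᵀM·[p, q]ᵀ = Mᵀg reads: 151·p + 5·q = -134;  5·p + (85429/63504)·q = -755/252.
(Σs·s = 151, Σs·1/s = 5, Σ1/s·1/s = 85429/63504, Σs·g = -134, Σ1/s·g = -755/252.)
Eliminating q: (85429/63504)·(row 1) − 5·(row 2) gives (11312179/63504)·p = (85429/63504)·(-134) − 5·(-755/252) = -5248093/31752, so p = -10496186/11312179.
Then q = ((-755/252) − 5·(-10496186/11312179))/(85429/63504) = 13818420/11312179.
Residuals: 3322234/11312179, 14083162/11312179, -18030756/11312179, 3626168/11312179, 2432862/11312179; SSR = 48933876/11312179.

SSR = 4.3258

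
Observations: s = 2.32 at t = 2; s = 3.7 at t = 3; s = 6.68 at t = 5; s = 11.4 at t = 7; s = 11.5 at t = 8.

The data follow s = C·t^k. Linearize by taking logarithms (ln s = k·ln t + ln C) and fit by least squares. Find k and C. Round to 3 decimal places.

Taking logs, ln s = k·ln t + ln C, so regress ln s on ln t.
Σln t = 7.4265, Σ(ln t)² = 12.3883, Σln s = 8.9250, Σln t·ln s = 14.8915.
Equations: 12.3883·k + 7.4265·ln C = 14.8915;  7.4265·k + 5·ln C = 8.9250.
Slope k = (n·Σln t·ln s − Σln t·Σln s)/(n·Σ(ln t)² − (Σln t)²) = (5·14.8915 − 7.4265·8.9250)/6.7880 = 1.20443; ln C = (Σln s − k·Σln t)/n = -0.00396, so C = exp(-0.00396) = 0.99605.

k = 1.204, C = 0.996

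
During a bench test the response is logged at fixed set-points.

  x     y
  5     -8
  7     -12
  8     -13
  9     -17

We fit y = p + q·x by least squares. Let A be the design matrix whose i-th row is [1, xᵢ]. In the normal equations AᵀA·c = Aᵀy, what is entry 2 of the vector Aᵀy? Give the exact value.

-381

Entry 2 ↔ basis x, so (Aᵀy)_{2} = Σᵢ (x)·yᵢ = (5)·(-8) + (7)·(-12) + (8)·(-13) + (9)·(-17) = -381.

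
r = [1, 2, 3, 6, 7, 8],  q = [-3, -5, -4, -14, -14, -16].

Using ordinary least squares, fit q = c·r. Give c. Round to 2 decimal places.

c = -2.06

Normal-equation sums: Σr·r = 163.
For Aᵀq: Σr·q = -335.
So AᵀA·[c]ᵀ = Aᵀq: [[163]]·[c]ᵀ = [-335]ᵀ.
c = (-335)/163 = -2.05521.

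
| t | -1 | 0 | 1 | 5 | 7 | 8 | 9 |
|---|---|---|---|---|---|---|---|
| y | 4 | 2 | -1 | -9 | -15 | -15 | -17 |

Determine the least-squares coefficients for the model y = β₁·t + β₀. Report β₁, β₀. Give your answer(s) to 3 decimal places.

β₁ = -2.149, β₀ = 1.616

Sums needed: Σt·t = 221, Σt = 29, Σ1 = 7.
Right-hand side: Σt·y = -428, Σy = -51.
Normal equations: [[221, 29]; [29, 7]]·[β₁, β₀]ᵀ = [-428, -51]ᵀ.
det = 221·7 − 29² = 706.
β₁ = ((-428)·7 − 29·(-51))/706 = -1517/706; β₀ = (221·(-51) − 29·(-428))/706 = 1141/706.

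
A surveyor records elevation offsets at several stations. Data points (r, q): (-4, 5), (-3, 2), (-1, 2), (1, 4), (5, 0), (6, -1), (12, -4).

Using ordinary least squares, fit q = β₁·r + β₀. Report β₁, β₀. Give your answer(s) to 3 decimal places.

β₁ = -0.493, β₀ = 2.269

XᵀX·[β₁, β₀]ᵀ = Xᵀq reads: 232·β₁ + 16·β₀ = -78;  16·β₁ + 7·β₀ = 8.
Eliminating β₀: 7·(row 1) − 16·(row 2) gives 1368·β₁ = 7·(-78) − 16·8 = -674, so β₁ = -337/684.
Then β₀ = (8 − 16·(-337/684))/7 = 388/171.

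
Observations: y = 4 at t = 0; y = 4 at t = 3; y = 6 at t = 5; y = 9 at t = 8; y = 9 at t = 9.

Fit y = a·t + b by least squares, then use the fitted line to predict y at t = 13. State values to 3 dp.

ŷ = 11.585

XᵀX·[a, b]ᵀ = Xᵀy reads: 179·a + 25·b = 195;  25·a + 5·b = 32.
Determinant 179·5 − 25² = 270.
a = (195·5 − 25·32)/270 = 35/54; b = (179·32 − 25·195)/270 = 853/270.
At t = 13: ŷ = (35/54)·(13) + (853/270)·(1) = 1564/135.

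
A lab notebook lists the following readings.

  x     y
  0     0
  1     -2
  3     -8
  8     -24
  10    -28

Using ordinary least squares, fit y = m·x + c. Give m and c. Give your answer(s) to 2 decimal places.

m = -2.92, c = 0.44

Setting ∂/∂m … = 0 gives: 174·m + 22·c = -498;  22·m + 5·c = -62.
(Σx·x = 174, Σx = 22, Σ1 = 5, Σx·y = -498, Σy = -62.)
det = 174·5 − 22² = 386.
m = ((-498)·5 − 22·(-62))/386 = -563/193; c = (174·(-62) − 22·(-498))/386 = 84/193.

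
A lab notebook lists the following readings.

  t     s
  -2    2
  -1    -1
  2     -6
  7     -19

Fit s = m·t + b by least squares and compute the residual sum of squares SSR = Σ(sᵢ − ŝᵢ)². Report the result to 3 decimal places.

SSR = 2.000

AᵀA·[m, b]ᵀ = Aᵀs reads: 58·m + 6·b = -148;  6·m + 4·b = -24.
det = 58·4 − 6² = 196.
m = ((-148)·4 − 6·(-24))/196 = -16/7; b = (58·(-24) − 6·(-148))/196 = -18/7.
Residuals: 0, -5/7, 8/7, -3/7; SSR = 2.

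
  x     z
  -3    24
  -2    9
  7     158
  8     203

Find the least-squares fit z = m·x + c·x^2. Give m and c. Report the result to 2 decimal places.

m = 1.26, c = 3.03

From the data, Σx·x = 126, Σx·x^2 = 820, Σx^2·x^2 = 6594.
And Σx·z = 2640, Σx^2·z = 20986.
AᵀA·[m, c]ᵀ = Aᵀz becomes [[126, 820]; [820, 6594]]·[m, c]ᵀ = [2640, 20986]ᵀ.
det = 126·6594 − 820² = 158444.
m = (2640·6594 − 820·20986)/158444 = 49910/39611; c = (126·20986 − 820·2640)/158444 = 119859/39611.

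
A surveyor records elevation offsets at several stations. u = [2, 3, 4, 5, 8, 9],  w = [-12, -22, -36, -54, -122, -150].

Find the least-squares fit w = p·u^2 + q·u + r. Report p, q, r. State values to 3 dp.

The normal system AᵀA·[p, q, r]ᵀ = Aᵀw is [[11635, 1465, 199]; [1465, 199, 31]; [199, 31, 6]]·[p, q, r]ᵀ = [-22130, -2830, -396]ᵀ.
Inverting the 3×3 Gram matrix, [p, q, r]ᵀ = [-10301/7044, -26335/7044, 2135/1174]ᵀ.

p = -1.462, q = -3.739, r = 1.819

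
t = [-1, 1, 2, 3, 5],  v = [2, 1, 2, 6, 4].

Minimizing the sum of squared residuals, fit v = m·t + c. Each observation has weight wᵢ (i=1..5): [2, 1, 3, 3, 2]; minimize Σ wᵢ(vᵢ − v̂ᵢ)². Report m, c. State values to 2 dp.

m = 0.56, c = 2.14

XᵀWX·[m, c]ᵀ = XᵀWv reads: 92·m + 24·c = 103;  24·m + 11·c = 37.
Δ = 92·11 − 24² = 436.
m = (103·11 − 24·37)/436 = 245/436; c = (92·37 − 24·103)/436 = 233/109.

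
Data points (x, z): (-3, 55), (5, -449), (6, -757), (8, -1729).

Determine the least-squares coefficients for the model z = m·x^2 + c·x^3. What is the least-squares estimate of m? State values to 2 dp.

Setting ∂/∂m … = 0 gives: 6098·m + 43426·c = -148638;  43426·m + 325154·c = -1106370.
Eliminating c: 325154·(row 1) − 43426·(row 2) gives 96971616·m = 325154·(-148638) − 43426·(-1106370) = -285016632, so m = -11875693/4040484.
Then c = ((-1106370) − 43426·(-11875693/4040484))/325154 = -12162103/4040484.

m = -2.94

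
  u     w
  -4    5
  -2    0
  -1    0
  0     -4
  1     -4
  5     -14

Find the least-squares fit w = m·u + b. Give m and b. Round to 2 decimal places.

Entries of AᵀA: Σu·u = 47, Σu = -1, Σ1 = 6.
And Σu·w = -94, Σw = -17.
So AᵀA·[m, b]ᵀ = Aᵀw: [[47, -1]; [-1, 6]]·[m, b]ᵀ = [-94, -17]ᵀ.
Determinant 47·6 − (-1)² = 281.
m = ((-94)·6 − (-1)·(-17))/281 = -581/281; b = (47·(-17) − (-1)·(-94))/281 = -893/281.

m = -2.07, b = -3.18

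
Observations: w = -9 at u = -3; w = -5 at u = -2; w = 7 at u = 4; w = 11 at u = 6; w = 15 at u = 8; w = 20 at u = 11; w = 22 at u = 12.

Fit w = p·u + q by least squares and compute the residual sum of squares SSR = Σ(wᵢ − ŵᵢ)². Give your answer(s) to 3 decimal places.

Setting ∂/∂p … = 0 gives: 394·p + 36·q = 735;  36·p + 7·q = 61.
Eliminating q: 7·(row 1) − 36·(row 2) gives 1462·p = 7·735 − 36·61 = 2949, so p = 2949/1462.
Then q = (61 − 36·(2949/1462))/7 = -1213/731.
Residuals: -1885/1462, 507/731, 432/731, 407/731, 382/731, -773/1462, -399/731; SSR = 5341/1462.

SSR = 3.653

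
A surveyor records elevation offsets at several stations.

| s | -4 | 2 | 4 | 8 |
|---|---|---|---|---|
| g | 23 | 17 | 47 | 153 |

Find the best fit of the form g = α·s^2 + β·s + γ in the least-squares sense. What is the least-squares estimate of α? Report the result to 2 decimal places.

α = 1.97

With design matrix X, XᵀX = [[4624, 520, 100]; [520, 100, 10]; [100, 10, 4]] and Xᵀg = [10980, 1354, 240]ᵀ.
Row-reducing yields α = 59/30, β = 223/75, γ = 17/5.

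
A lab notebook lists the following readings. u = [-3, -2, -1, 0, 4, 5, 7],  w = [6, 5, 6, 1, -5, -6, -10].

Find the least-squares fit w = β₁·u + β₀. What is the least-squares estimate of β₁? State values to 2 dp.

β₁ = -1.67

The normal system XᵀX·[β₁, β₀]ᵀ = Xᵀw is [[104, 10]; [10, 7]]·[β₁, β₀]ᵀ = [-154, -3]ᵀ.
Determinant 104·7 − 10² = 628.
β₁ = ((-154)·7 − 10·(-3))/628 = -262/157; β₀ = (104·(-3) − 10·(-154))/628 = 307/157.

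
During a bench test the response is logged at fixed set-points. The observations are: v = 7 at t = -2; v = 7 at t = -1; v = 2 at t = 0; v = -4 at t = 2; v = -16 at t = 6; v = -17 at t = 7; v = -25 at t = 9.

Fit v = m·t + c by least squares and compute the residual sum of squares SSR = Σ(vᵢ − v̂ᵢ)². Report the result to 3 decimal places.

SSR = 7.491

With design matrix M, MᵀM = [[175, 21]; [21, 7]] and Mᵀv = [-469, -46]ᵀ.
Eliminating c: 7·(row 1) − 21·(row 2) gives 784·m = 7·(-469) − 21·(-46) = -2317, so m = -331/112.
Then c = ((-46) − 21·(-331/112))/7 = 257/112.
Residuals: -135/112, 7/4, -33/112, -43/112, -9/16, 39/28, -39/56; SSR = 839/112.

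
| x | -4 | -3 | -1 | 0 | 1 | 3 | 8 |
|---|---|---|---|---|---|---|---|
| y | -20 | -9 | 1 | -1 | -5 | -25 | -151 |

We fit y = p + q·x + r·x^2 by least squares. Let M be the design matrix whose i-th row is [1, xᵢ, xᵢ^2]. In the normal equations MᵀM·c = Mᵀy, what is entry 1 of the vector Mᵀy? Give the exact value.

Entry 1 ↔ basis 1, so (Mᵀy)_{1} = Σᵢ yᵢ = (1)·(-20) + (1)·(-9) + (1)·(1) + (1)·(-1) + (1)·(-5) + (1)·(-25) + (1)·(-151) = -210.

-210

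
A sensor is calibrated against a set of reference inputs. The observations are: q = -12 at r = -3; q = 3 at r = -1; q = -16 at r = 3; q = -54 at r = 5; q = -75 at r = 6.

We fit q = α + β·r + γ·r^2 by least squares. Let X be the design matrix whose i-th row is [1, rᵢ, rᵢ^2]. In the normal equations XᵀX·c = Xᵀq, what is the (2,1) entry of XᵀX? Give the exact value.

Row 2 ↔ basis r, column 1 ↔ basis 1, so (XᵀX)_{2,1} = Σᵢ r = (-3)·(1) + (-1)·(1) + (3)·(1) + (5)·(1) + (6)·(1) = 10.

10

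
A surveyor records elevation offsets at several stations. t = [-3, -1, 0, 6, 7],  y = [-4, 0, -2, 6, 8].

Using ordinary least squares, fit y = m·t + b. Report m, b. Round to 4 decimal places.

AᵀA·[m, b]ᵀ = Aᵀy reads: 95·m + 9·b = 104;  9·m + 5·b = 8.
Δ = 95·5 − 9² = 394.
m = (104·5 − 9·8)/394 = 224/197; b = (95·8 − 9·104)/394 = -88/197.

m = 1.1371, b = -0.4467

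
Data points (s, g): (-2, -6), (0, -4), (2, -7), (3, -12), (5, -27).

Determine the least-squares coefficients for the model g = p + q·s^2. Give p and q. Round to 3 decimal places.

From the data, Σ1 = 5, Σs^2 = 42, Σs^2·s^2 = 738.
And Σg = -56, Σs^2·g = -835.
Normal equations: [[5, 42]; [42, 738]]·[p, q]ᵀ = [-56, -835]ᵀ.
det = 5·738 − 42² = 1926.
p = ((-56)·738 − 42·(-835))/1926 = -1043/321; q = (5·(-835) − 42·(-56))/1926 = -1823/1926.

p = -3.249, q = -0.947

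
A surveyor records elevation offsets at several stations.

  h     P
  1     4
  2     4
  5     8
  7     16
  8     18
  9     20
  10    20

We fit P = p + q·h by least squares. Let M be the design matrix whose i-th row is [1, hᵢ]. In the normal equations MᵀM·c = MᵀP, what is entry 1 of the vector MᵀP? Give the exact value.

90

Entry 1 ↔ basis 1, so (MᵀP)_{1} = Σᵢ Pᵢ = (1)·(4) + (1)·(4) + (1)·(8) + (1)·(16) + (1)·(18) + (1)·(20) + (1)·(20) = 90.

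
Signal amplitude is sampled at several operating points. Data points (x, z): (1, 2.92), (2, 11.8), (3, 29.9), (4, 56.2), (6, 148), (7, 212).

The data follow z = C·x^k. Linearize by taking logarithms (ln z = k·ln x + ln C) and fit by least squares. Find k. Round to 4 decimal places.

k = 2.2133

Taking logs, ln z = k·ln x + ln C, so regress ln z on ln x.
Σln x = 6.9157, Σ(ln x)² = 10.6062, Σln z = 21.3203, Σln x·ln z = 30.4062.
Equations: 10.6062·k + 6.9157·ln C = 30.4062;  6.9157·k + 6·ln C = 21.3203.
Solving (det = 15.8099): k = 2.21331, ln C = 1.00227.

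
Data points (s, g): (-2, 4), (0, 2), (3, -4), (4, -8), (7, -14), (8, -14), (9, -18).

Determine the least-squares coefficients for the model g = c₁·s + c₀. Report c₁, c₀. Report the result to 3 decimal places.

c₁ = -2.028, c₀ = 0.972

The normal system XᵀX·[c₁, c₀]ᵀ = Xᵀg is [[223, 29]; [29, 7]]·[c₁, c₀]ᵀ = [-424, -52]ᵀ.
Determinant 223·7 − 29² = 720.
c₁ = ((-424)·7 − 29·(-52))/720 = -73/36; c₀ = (223·(-52) − 29·(-424))/720 = 35/36.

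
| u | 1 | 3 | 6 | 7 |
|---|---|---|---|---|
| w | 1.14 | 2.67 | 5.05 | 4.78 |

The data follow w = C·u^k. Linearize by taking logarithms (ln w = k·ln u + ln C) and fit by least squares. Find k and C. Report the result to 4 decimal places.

k = 0.7763, C = 1.1452

Let Y = ln w. Fitting Y = k·ln u + ln C by least squares:
Σln u = 4.8363, Σ(ln u)² = 8.2039, Σln w = 4.2969, Σln u·ln w = 7.0247.
Equations: 8.2039·k + 4.8363·ln C = 7.0247;  4.8363·k + 4·ln C = 4.2969.
Slope k = (n·Σln u·ln w − Σln u·Σln w)/(n·Σ(ln u)² − (Σln u)²) = (4·7.0247 − 4.8363·4.2969)/9.4260 = 0.77633; ln C = (Σln w − k·Σln u)/n = 0.13559, so C = exp(0.13559) = 1.14521.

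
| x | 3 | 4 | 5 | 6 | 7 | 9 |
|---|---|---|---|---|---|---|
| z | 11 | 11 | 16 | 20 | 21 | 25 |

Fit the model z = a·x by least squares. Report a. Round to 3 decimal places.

a = 3.005

From the data, Σx·x = 216.
Moment sums: Σx·z = 649.
Hence a = 649 / 216 ≈ 3.00463.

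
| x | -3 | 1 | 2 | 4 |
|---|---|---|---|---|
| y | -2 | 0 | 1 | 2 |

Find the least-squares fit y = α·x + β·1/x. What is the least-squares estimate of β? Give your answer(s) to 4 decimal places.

With design matrix M, MᵀM = [[30, 4]; [4, 205/144]] and Mᵀy = [16, 5/3]ᵀ.
Δ = 30·(205/144) − 4² = 641/24.
α = (16·(205/144) − 4·(5/3))/(641/24) = 1160/1923; β = (30·(5/3) − 4·16)/(641/24) = -336/641.

β = -0.5242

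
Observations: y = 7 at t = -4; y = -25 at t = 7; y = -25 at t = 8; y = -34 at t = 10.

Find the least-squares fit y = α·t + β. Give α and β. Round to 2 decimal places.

α = -2.85, β = -4.27

XᵀX·[α, β]ᵀ = Xᵀy reads: 229·α + 21·β = -743;  21·α + 4·β = -77.
det = 229·4 − 21² = 475.
α = ((-743)·4 − 21·(-77))/475 = -271/95; β = (229·(-77) − 21·(-743))/475 = -406/95.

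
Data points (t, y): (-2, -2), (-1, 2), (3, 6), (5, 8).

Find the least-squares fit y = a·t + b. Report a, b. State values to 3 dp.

Setting ∂/∂a … = 0 gives: 39·a + 5·b = 60;  5·a + 4·b = 14.
Eliminating b: 4·(row 1) − 5·(row 2) gives 131·a = 4·60 − 5·14 = 170, so a = 170/131.
Then b = (14 − 5·(170/131))/4 = 246/131.

a = 1.298, b = 1.878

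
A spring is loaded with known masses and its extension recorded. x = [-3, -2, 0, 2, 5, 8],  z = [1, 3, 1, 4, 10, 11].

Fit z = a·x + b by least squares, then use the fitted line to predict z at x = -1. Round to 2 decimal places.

Forming AᵀA = [[106, 10]; [10, 6]] and Aᵀz = [137, 30]ᵀ gives AᵀA·[a, b]ᵀ = Aᵀz.
Eliminating b: 6·(row 1) − 10·(row 2) gives 536·a = 6·137 − 10·30 = 522, so a = 261/268.
Then b = (30 − 10·(261/268))/6 = 905/268.
At x = -1: ẑ = (261/268)·(-1) + (905/268)·(1) = 161/67.

ẑ = 2.40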